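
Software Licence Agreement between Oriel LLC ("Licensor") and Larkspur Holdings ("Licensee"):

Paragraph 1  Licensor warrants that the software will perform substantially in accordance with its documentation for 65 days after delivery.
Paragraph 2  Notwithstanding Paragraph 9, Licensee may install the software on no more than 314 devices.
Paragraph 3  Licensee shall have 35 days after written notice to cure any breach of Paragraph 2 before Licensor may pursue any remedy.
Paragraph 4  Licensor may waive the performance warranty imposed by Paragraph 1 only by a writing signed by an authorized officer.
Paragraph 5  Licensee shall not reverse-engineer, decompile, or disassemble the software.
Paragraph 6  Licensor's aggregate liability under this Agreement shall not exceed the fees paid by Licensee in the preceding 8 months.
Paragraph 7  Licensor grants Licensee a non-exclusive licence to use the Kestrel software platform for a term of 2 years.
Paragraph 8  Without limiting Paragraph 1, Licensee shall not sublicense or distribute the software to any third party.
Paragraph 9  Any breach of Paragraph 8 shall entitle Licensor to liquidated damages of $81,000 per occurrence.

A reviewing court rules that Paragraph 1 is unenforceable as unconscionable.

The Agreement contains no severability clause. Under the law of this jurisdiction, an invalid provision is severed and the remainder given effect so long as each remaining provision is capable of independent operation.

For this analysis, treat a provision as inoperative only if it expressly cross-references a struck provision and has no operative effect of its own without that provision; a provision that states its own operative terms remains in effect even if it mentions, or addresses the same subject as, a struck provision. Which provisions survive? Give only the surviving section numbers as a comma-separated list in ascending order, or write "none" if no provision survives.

2, 3, 5, 6, 7, 8, 9

Paragraph 1 is struck. Paragraph 4 has no operative effect of its own apart from Paragraph 1 and is therefore inoperative. Although Paragraph 8 refers to Paragraph 1, its operative terms do not depend on Paragraph 1, so it remains in effect. With no severability clause, the stated default rule severs what cannot stand and enforces each remaining provision that can operate on its own. That leaves Paragraph 2, Paragraph 3, Paragraph 5, Paragraph 6, Paragraph 7, Paragraph 8, and Paragraph 9 in effect.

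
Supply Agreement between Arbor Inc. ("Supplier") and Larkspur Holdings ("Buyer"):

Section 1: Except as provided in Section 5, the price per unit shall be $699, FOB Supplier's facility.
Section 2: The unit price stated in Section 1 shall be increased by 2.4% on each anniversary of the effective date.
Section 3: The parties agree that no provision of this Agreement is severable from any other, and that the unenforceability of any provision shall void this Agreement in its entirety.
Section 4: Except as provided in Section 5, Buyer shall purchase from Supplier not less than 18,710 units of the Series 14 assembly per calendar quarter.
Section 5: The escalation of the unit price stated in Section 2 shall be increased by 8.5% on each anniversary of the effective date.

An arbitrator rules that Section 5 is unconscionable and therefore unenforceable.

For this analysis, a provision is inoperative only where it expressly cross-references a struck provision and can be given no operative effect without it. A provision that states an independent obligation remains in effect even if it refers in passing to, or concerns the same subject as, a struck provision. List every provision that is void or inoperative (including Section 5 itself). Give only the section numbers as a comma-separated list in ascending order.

1, 2, 3, 4, 5

Section 5 is struck. No other provision's operative terms depend on Section 5. Section 3 provides that the Agreement is not severable, so the invalidity of any one provision voids the entire Agreement. No provision of the Agreement survives.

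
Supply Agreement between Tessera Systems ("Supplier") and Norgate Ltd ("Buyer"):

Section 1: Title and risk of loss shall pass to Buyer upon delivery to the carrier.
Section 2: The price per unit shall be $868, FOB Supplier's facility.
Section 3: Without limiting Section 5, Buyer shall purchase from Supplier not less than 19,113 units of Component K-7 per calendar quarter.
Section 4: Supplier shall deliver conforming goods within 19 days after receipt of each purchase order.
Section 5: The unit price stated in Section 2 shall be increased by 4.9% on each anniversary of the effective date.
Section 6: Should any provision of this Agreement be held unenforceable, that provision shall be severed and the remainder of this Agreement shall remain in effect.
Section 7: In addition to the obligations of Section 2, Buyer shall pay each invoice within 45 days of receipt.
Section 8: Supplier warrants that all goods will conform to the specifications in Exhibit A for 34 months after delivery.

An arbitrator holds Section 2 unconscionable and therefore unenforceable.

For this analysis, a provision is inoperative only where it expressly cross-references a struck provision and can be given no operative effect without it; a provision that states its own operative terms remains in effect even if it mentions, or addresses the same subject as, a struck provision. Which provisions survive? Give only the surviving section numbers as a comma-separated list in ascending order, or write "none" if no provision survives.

1, 3, 4, 6, 7, 8

Section 2 is struck. Section 5 operates only by reference to Section 2, so it falls with Section 2. Section 7 mentions Section 2 but its own obligation stands independently of Section 2, so Section 7 is not affected. Section 3 mentions Section 5 but its own obligation stands independently of Section 5, so Section 3 is not affected. Section 6 is a severability clause and preserves every provision that can still be given independent effect. Section 1, Section 3, Section 4, Section 6, Section 7, and Section 8 remain in effect.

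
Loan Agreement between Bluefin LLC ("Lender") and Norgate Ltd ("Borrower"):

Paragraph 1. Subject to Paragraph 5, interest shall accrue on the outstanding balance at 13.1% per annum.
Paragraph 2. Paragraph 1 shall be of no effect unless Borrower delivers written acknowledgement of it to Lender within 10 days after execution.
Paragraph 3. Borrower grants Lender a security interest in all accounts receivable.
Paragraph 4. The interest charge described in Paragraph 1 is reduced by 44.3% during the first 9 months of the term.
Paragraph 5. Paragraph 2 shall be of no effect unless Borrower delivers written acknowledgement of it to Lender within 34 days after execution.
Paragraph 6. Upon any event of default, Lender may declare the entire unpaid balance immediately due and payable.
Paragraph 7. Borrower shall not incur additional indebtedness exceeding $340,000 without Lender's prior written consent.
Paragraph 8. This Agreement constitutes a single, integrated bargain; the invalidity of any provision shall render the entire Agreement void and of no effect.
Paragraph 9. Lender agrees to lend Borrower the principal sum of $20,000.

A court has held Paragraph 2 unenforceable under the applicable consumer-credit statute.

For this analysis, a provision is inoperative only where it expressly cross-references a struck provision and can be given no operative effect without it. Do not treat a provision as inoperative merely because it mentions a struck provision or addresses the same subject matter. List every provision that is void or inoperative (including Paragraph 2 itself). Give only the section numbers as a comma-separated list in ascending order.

Paragraph 2 is struck. Paragraph 5 operates only by reference to Paragraph 2, so it falls with Paragraph 2. Paragraph 8 provides that the Agreement is not severable, so the invalidity of any one provision voids the entire Agreement. No provision of the Agreement survives.

1, 2, 3, 4, 5, 6, 7, 8, 9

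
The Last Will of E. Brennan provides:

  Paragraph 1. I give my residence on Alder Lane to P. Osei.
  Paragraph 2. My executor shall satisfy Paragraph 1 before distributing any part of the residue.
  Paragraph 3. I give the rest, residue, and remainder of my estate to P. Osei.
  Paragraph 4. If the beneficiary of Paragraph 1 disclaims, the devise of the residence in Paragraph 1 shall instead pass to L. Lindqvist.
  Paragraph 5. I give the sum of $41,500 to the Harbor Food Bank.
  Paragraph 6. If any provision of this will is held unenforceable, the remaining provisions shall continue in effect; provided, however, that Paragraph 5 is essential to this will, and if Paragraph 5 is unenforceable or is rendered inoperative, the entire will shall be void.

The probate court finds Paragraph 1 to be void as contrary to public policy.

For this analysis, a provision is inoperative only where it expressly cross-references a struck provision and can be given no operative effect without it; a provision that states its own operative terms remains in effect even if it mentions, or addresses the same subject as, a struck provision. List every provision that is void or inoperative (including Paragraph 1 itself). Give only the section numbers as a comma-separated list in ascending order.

Paragraph 1 is struck. Paragraph 2 has no operative effect of its own apart from Paragraph 1 and is therefore inoperative. Paragraph 4 operates only by reference to Paragraph 1, so it falls with Paragraph 1. Paragraph 6 makes Paragraph 5 an essential term, but Paragraph 5 is unaffected, so the severability proviso in Paragraph 6 preserves the remaining provisions. The provisions still in force are Paragraph 3, Paragraph 5, and Paragraph 6.

1, 2, 4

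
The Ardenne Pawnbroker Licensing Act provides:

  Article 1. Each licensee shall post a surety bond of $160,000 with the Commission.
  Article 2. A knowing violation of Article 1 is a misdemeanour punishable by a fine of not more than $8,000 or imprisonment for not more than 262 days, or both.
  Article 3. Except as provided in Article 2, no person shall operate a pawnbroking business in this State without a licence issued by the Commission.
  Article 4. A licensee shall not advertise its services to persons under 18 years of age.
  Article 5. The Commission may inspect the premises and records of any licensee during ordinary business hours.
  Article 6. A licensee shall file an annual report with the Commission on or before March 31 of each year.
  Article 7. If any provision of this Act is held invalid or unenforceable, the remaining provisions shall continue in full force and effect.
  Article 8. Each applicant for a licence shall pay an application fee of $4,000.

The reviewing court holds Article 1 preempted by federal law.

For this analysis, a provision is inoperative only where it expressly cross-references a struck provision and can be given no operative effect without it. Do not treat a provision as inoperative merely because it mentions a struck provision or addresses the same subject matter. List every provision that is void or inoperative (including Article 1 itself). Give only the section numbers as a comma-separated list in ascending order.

1, 2

Article 1 is struck. Article 2 operates only by reference to Article 1, so it falls with Article 1. Although Article 3 refers to Article 2, its operative terms do not depend on Article 2, so it remains in effect. Under the severability clause in Article 7, the remaining provisions continue in force. That leaves Article 3, Article 4, Article 5, Article 6, Article 7, and Article 8 in effect.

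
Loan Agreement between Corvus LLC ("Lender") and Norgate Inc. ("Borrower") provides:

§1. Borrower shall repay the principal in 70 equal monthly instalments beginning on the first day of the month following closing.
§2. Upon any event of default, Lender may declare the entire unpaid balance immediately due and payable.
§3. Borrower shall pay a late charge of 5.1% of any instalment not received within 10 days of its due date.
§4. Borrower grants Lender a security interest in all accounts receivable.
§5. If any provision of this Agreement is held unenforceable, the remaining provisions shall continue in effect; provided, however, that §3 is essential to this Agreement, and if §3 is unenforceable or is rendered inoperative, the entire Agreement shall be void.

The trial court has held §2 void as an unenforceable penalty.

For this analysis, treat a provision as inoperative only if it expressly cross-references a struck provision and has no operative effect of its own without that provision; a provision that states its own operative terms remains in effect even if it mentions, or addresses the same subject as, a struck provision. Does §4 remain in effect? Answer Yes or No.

Yes

§2 is struck. Nothing else in the Agreement is defined by reference to §2. §5 makes §3 an essential term, but §3 is unaffected, so the severability proviso in §5 preserves the remaining provisions. The provisions still in force are §1, §3, §4, and §5. §4 is among the surviving provisions, so the answer is yes.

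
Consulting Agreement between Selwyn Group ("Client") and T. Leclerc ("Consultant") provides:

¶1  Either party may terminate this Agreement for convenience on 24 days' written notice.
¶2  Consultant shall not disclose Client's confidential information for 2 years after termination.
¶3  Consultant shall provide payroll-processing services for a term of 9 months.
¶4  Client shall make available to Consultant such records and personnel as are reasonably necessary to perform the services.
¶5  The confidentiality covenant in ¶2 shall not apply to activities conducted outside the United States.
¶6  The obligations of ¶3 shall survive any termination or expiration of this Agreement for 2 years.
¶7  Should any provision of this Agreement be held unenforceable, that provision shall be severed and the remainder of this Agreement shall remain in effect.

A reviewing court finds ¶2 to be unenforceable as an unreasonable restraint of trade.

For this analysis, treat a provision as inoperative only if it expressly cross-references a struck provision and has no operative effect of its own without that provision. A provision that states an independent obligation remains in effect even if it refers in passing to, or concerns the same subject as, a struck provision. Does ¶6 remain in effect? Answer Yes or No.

Yes

¶2 is struck. ¶5 has no operative effect of its own apart from ¶2 and is therefore inoperative. Under the severability clause in ¶7, the remaining provisions continue in force. The provisions still in force are ¶1, ¶3, ¶4, ¶6, and ¶7. ¶6 is among the surviving provisions, so the answer is yes.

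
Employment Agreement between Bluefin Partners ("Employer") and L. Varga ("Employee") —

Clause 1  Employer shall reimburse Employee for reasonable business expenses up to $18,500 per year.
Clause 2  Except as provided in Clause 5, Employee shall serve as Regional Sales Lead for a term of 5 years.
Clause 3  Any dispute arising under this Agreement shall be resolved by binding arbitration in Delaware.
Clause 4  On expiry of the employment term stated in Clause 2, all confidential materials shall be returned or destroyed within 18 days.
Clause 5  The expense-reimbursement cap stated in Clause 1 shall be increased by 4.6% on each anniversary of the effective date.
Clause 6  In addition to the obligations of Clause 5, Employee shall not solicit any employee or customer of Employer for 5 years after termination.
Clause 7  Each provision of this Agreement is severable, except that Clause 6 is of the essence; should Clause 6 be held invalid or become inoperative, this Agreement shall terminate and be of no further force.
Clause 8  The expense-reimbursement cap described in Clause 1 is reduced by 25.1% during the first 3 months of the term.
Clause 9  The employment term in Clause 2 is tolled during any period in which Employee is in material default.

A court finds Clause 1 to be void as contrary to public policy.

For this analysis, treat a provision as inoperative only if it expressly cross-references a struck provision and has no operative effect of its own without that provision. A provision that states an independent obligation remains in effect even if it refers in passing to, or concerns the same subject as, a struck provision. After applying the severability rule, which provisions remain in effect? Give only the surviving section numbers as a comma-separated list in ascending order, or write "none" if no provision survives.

2, 3, 4, 6, 7, 9

Clause 1 is struck. Clause 5 does nothing except set the escalation of the expense-reimbursement cap by reference to Clause 1; with Clause 1 gone it has no independent effect and is inoperative. Clause 8 has no operative effect of its own apart from Clause 1 and is therefore inoperative. Although Clause 6 refers to Clause 5, its operative terms do not depend on Clause 5, so it remains in effect. Although Clause 2 refers to Clause 5, its operative terms do not depend on Clause 5, so it remains in effect. Clause 7 makes Clause 6 an essential term, but Clause 6 is unaffected, so the severability proviso in Clause 7 preserves the remaining provisions. The provisions still in force are Clause 2, Clause 3, Clause 4, Clause 6, Clause 7, and Clause 9.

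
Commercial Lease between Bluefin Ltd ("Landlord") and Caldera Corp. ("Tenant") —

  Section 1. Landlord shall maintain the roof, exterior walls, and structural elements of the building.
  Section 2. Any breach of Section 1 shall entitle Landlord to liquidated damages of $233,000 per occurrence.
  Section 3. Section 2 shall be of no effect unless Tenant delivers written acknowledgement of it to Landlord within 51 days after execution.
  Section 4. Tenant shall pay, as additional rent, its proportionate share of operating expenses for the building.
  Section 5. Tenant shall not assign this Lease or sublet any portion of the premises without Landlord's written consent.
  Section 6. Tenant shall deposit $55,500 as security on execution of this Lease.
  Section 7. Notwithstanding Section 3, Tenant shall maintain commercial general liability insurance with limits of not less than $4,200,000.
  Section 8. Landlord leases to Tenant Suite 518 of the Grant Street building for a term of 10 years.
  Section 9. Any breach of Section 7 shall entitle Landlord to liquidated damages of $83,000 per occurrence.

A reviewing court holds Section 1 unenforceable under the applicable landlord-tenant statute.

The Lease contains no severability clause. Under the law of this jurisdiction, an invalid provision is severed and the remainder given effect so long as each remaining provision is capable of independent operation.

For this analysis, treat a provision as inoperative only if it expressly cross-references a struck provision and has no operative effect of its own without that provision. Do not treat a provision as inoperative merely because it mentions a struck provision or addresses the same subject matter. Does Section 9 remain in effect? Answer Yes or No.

Yes

Section 1 is struck. Section 2 does nothing except set the liquidated-damages amount by reference to Section 1; with Section 1 gone it has no independent effect and is inoperative. Section 3 merely fixes the acknowledgement condition for Section 2; with Section 2 gone it has nothing to operate on and falls away. Although Section 7 refers to Section 3, its operative terms do not depend on Section 3, so it remains in effect. With no severability clause, the stated default rule severs what cannot stand and enforces each remaining provision that can operate on its own. Section 4, Section 5, Section 6, Section 7, Section 8, and Section 9 remain in effect. Section 9 is among the surviving provisions, so the answer is yes.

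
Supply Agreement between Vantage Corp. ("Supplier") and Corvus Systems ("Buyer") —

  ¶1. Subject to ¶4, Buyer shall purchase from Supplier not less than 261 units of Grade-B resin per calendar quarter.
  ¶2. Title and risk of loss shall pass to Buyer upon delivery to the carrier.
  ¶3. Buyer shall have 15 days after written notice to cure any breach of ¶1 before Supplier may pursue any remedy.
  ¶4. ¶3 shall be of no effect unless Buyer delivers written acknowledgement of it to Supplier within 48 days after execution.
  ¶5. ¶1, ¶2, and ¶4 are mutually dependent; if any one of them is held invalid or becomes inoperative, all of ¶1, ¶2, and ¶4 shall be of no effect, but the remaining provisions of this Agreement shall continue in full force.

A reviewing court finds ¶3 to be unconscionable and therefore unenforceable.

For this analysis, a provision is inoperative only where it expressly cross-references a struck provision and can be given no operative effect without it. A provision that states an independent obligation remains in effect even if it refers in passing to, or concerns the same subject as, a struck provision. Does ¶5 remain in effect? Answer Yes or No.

Yes

¶3 is struck. ¶4 operates only by reference to ¶3, so it falls with ¶3. ¶5 declares ¶1, ¶2, and ¶4 mutually dependent; since one of them has fallen, all of them are of no effect. That brings down ¶1 and ¶2 as well. The remainder continues in force under ¶5. Only ¶5 remains in effect. ¶5 is among the surviving provisions, so the answer is yes.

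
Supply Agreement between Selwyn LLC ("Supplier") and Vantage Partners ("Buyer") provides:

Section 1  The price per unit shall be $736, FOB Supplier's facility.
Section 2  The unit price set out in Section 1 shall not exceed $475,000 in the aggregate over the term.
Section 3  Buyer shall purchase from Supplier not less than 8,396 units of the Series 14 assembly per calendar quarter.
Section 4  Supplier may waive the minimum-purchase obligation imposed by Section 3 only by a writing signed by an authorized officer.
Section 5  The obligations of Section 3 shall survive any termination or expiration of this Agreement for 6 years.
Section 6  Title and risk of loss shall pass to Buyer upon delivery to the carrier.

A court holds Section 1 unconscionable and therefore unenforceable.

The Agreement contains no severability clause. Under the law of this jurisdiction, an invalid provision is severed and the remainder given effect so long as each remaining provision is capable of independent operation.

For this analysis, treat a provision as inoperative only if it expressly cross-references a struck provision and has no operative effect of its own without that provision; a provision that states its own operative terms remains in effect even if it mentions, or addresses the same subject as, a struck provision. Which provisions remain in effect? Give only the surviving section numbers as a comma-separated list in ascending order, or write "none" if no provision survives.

3, 4, 5, 6

Section 1 is struck. The whole of Section 2 is the aggregate cap on the unit price, defined by reference to Section 1, so Section 2 cannot stand once Section 1 is removed. With no severability clause, the stated default rule severs what cannot stand and enforces each remaining provision that can operate on its own. The provisions still in force are Section 3, Section 4, Section 5, and Section 6.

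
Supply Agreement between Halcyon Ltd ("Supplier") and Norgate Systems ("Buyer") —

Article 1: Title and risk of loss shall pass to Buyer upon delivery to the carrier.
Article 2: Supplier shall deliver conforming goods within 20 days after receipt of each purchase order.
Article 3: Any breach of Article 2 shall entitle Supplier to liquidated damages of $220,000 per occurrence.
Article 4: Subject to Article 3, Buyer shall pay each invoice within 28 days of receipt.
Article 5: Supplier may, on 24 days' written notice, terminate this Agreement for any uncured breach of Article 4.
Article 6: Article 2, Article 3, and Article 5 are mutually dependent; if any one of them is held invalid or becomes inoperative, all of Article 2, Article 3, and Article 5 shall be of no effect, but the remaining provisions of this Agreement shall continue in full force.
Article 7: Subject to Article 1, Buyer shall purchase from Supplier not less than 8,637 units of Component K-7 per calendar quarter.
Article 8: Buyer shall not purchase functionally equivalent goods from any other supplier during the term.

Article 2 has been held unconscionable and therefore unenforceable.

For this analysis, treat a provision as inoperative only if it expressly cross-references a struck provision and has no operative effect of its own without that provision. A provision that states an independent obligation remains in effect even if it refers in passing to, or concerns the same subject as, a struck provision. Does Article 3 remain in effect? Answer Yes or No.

Article 2 is struck. Article 3 has no operative effect of its own apart from Article 2 and is therefore inoperative. Although Article 4 refers to Article 3, its operative terms do not depend on Article 3, so it remains in effect. Article 6 declares Article 2, Article 3, and Article 5 mutually dependent; since one of them has fallen, all of them are of no effect. That brings down Article 5 as well. The remainder continues in force under Article 6. That leaves Article 1, Article 4, Article 6, Article 7, and Article 8 in effect. Article 3 is among the inoperative provisions, so the answer is no.

No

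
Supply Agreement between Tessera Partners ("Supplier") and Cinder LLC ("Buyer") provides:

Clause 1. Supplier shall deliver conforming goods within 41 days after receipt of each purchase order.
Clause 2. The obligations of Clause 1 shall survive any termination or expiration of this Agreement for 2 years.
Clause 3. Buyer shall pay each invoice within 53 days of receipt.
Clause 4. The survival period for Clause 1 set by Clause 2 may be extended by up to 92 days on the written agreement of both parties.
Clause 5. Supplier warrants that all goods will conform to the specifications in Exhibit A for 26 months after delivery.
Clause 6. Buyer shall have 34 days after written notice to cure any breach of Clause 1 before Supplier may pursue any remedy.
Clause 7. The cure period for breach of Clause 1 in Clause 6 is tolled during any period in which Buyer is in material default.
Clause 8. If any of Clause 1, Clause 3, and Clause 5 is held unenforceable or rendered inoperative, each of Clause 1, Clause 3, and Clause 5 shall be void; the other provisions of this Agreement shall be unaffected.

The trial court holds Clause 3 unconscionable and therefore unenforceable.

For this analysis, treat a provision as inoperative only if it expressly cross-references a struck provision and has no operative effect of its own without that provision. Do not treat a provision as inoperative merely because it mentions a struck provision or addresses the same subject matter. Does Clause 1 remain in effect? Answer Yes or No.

Clause 3 is struck. No other provision's operative terms depend on Clause 3. Clause 8 declares Clause 1, Clause 3, and Clause 5 mutually dependent; since one of them has fallen, all of them are of no effect. That brings down Clause 1 and Clause 5 as well. Clause 2, Clause 4, Clause 6, and Clause 7 in turn depend solely on a provision now struck and likewise fall. The remainder continues in force under Clause 8. Only Clause 8 remains in effect. Clause 1 is among the inoperative provisions, so the answer is no.

No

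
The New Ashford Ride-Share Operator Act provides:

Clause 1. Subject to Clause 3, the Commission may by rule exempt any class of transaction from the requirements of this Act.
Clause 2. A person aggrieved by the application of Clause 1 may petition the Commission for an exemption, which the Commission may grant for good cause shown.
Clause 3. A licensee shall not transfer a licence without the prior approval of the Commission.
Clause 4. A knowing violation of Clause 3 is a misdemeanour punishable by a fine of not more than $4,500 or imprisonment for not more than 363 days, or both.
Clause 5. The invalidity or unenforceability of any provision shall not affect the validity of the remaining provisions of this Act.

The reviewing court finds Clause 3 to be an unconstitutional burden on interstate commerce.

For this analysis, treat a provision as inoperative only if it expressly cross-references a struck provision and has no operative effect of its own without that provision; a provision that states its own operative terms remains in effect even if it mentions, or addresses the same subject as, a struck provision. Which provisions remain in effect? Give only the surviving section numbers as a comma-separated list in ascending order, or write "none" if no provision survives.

Clause 3 is struck. The only function of Clause 4 is the criminal penalty for violating Clause 3, so it cannot stand once Clause 3 is removed. Clause 1 mentions Clause 3 but its own obligation stands independently of Clause 3, so Clause 1 is not affected. Clause 5 is a severability clause and preserves every provision that can still be given independent effect. Clause 1, Clause 2, and Clause 5 remain in effect.

1, 2, 5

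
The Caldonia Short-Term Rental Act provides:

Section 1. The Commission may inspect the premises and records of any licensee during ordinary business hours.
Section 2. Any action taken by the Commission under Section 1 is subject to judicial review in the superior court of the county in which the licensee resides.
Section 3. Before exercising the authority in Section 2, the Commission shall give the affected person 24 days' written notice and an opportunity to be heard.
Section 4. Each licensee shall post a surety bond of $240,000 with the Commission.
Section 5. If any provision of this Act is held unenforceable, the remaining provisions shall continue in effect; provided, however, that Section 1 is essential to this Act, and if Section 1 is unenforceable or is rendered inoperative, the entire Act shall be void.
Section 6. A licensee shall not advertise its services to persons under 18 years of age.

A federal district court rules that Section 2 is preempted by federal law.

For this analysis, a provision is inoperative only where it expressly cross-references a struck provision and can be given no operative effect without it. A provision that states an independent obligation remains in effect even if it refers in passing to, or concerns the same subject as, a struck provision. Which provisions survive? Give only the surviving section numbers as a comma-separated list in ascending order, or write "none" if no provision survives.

Section 2 is struck. Section 3 operates only by reference to Section 2, so it falls with Section 2. Section 5 makes Section 1 an essential term, but Section 1 is unaffected, so the severability proviso in Section 5 preserves the remaining provisions. That leaves Section 1, Section 4, Section 5, and Section 6 in effect.

1, 4, 5, 6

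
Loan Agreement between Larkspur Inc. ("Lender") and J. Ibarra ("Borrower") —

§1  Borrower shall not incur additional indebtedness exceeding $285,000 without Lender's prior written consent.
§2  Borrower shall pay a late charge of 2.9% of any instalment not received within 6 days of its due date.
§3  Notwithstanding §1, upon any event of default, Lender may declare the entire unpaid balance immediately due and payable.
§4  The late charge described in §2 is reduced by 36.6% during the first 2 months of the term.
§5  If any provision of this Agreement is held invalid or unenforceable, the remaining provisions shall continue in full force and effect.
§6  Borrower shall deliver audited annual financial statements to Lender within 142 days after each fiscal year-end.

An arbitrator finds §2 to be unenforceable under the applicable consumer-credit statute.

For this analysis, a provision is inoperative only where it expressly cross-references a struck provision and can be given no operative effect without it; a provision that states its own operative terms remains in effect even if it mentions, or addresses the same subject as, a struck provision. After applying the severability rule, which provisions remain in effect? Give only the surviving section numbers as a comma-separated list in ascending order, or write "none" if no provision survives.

1, 3, 5, 6

§2 is struck. §4 has no operative effect of its own apart from §2 and is therefore inoperative. Under the severability clause in §5, the remaining provisions continue in force. The provisions still in force are §1, §3, §5, and §6.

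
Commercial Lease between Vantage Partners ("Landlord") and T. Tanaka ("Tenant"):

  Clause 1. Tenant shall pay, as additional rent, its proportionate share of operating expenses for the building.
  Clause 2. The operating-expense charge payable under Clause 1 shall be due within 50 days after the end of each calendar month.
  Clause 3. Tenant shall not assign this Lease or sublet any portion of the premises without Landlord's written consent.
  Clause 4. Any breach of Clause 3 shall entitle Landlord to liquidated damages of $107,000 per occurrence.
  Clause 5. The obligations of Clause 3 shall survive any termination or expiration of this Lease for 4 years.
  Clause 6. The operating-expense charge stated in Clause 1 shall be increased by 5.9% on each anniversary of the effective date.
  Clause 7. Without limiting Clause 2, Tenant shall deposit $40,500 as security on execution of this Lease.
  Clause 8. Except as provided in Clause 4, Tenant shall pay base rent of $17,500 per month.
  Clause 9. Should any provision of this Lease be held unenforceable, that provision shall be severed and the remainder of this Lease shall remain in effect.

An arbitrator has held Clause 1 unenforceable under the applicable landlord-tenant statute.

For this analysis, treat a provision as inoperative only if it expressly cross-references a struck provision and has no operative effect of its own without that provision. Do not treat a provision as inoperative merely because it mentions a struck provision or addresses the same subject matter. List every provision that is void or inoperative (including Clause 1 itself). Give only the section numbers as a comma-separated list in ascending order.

Clause 1 is struck. The whole of Clause 2 is the payment deadline for the operating-expense charge, defined by reference to Clause 1, so Clause 2 cannot stand once Clause 1 is removed. Clause 6 has no operative effect of its own apart from Clause 1 and is therefore inoperative. Clause 7 mentions Clause 2 but its own obligation stands independently of Clause 2, so Clause 7 is not affected. Clause 9 is a severability clause and preserves every provision that can still be given independent effect. That leaves Clause 3, Clause 4, Clause 5, Clause 7, Clause 8, and Clause 9 in effect.

1, 2, 6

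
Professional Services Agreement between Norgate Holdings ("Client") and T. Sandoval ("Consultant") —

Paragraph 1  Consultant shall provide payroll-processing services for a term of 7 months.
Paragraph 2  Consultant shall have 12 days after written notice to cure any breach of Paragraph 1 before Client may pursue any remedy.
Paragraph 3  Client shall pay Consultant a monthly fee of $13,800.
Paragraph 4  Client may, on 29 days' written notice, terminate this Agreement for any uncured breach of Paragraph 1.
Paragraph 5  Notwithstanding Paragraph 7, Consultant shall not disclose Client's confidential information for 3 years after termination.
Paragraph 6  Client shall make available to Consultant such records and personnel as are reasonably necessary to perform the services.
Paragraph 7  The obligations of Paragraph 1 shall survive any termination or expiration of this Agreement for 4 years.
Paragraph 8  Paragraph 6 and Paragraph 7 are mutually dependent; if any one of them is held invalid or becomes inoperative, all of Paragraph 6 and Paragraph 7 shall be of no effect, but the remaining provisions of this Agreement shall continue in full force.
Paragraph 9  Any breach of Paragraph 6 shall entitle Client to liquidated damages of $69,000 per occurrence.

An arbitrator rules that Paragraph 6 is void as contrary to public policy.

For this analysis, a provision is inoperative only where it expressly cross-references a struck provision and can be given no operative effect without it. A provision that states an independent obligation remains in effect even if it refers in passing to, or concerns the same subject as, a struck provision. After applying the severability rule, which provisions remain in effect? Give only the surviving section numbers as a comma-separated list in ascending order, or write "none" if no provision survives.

Paragraph 6 is struck. Paragraph 9 does nothing except set the liquidated-damages amount by reference to Paragraph 6; with Paragraph 6 gone it has no independent effect and is inoperative. Paragraph 5 mentions Paragraph 7 but its own obligation stands independently of Paragraph 7, so Paragraph 5 is not affected. Paragraph 8 declares Paragraph 6 and Paragraph 7 mutually dependent; since one of them has fallen, all of them are of no effect. That brings down Paragraph 7 as well. The remainder continues in force under Paragraph 8. That leaves Paragraph 1, Paragraph 2, Paragraph 3, Paragraph 4, Paragraph 5, and Paragraph 8 in effect.

1, 2, 3, 4, 5, 8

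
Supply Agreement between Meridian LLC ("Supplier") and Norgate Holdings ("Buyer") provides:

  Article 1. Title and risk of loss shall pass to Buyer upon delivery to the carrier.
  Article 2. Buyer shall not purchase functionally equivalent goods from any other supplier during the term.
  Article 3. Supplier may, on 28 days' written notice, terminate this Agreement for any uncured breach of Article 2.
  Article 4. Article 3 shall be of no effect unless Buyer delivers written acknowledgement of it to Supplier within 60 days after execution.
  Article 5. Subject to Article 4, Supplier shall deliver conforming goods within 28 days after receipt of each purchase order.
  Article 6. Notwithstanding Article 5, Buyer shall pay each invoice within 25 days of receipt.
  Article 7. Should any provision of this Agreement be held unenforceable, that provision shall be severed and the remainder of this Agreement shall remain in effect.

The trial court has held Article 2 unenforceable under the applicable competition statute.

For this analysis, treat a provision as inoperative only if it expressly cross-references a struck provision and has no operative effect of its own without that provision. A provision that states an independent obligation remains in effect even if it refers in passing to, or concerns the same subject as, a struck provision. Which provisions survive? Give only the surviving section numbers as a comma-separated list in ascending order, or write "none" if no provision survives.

Article 2 is struck. Article 3 has no operative effect of its own apart from Article 2 and is therefore inoperative. Article 4 operates only by reference to Article 3, so it falls with Article 3. Although Article 5 refers to Article 4, its operative terms do not depend on Article 4, so it remains in effect. Under the severability clause in Article 7, the remaining provisions continue in force. The provisions still in force are Article 1, Article 5, Article 6, and Article 7.

1, 5, 6, 7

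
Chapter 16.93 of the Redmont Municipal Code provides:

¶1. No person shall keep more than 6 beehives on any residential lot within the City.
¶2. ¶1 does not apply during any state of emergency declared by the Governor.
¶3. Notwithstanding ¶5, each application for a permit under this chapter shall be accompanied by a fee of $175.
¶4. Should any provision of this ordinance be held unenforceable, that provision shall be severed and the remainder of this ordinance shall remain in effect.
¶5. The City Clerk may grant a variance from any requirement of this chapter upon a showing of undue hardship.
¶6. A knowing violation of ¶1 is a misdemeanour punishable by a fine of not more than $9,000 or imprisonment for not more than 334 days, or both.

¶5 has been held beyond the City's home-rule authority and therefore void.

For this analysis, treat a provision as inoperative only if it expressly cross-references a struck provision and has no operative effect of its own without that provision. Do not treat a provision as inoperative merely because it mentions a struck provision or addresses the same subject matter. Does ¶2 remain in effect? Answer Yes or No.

Yes

¶5 is struck. Although ¶3 refers to ¶5, its operative terms do not depend on ¶5, so it remains in effect. Nothing else in the ordinance is defined by reference to ¶5. ¶4 is a severability clause and preserves every provision that can still be given independent effect. That leaves ¶1, ¶2, ¶3, ¶4, and ¶6 in effect. ¶2 is among the surviving provisions, so the answer is yes.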